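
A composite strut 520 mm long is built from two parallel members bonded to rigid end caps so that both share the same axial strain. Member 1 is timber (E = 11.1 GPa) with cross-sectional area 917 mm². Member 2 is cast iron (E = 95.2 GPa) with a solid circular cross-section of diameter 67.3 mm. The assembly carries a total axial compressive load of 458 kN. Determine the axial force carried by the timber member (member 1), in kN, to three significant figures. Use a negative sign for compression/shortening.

-13.4 kN

A_2 = 3557 mm².
Equal strain + equilibrium ⇒ each member carries load in proportion to AE: A₁E₁ = 10180000 N, A₂E₂ = 338700000 N, ΣAE = 348800000 N.
F₁ = P·A₁E₁/ΣAE = -458000·10180000/348800000 = -13360 N.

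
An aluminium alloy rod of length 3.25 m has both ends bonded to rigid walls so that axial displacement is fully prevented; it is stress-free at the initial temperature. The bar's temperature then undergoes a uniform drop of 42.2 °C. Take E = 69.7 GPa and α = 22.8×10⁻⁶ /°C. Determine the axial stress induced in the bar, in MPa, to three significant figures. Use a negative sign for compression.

Free thermal expansion αLΔT = 22.8e-6 · 3250 · -42.2 = -3.127 mm.
The walls impose strain ε = −(-3.127)/3250 = 9.6216e-04; σ = Eε = 69700 · 9.6216e-04 = 67.06 MPa.

67.1 MPa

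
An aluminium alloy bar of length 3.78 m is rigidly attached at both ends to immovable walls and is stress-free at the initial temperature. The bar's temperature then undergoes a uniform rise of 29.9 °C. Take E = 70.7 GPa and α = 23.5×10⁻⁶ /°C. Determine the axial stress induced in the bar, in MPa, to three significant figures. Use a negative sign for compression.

Free thermal expansion αLΔT = 23.5e-6 · 3780 · 29.9 = 2.656 mm.
The walls impose strain ε = −(2.656)/3780 = -7.0265e-04; σ = Eε = 70700 · -7.0265e-04 = -49.68 MPa.

-49.7 MPa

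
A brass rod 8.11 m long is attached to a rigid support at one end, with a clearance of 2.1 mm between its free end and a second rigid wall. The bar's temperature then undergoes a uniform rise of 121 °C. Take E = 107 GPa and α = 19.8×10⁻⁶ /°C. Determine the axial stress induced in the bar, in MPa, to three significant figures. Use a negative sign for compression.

-229 MPa

Free thermal expansion αLΔT = 19.8e-6 · 8110 · 121 = 19.43 mm.
The walls engage after the gap closes; constrained expansion = 19.43 − 2.1 = 17.33 mm.
The walls impose strain ε = −(17.33)/8110 = -2.1369e-03; σ = Eε = 107000 · -2.1369e-03 = -228.6 MPa.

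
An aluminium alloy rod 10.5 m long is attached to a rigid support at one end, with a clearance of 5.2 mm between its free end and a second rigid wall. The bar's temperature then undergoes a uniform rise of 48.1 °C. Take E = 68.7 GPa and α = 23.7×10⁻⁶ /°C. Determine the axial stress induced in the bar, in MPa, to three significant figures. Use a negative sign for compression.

-44.3 MPa

Free thermal expansion αLΔT = 23.7e-6 · 10500 · 48.1 = 11.97 mm.
The walls engage after the gap closes; constrained expansion = 11.97 − 5.2 = 6.77 mm.
The walls impose strain ε = −(6.77)/10500 = -6.4473e-04; σ = Eε = 68700 · -6.4473e-04 = -44.29 MPa.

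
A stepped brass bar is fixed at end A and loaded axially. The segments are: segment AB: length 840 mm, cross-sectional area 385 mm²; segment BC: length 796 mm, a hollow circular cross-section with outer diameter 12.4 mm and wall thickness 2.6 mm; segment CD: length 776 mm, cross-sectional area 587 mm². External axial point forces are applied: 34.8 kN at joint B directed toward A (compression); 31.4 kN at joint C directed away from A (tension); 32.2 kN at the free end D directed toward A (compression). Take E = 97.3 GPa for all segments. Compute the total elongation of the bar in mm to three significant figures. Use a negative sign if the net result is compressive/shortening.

Internal axial forces (sectioning from the free end, tension +): N_CD = -32.2 kN, N_BC = -0.8 kN, N_AB = -35.6 kN.
A_BC = 80.05 mm².
δ_AB = -35600·840/(385·97300) = -0.7983 mm
δ_BC = -800·796/(80.05·97300) = -0.08176 mm
δ_CD = -32200·776/(587·97300) = -0.4375 mm
δ = Σδ_i = -1.318 mm.

-1.32 mm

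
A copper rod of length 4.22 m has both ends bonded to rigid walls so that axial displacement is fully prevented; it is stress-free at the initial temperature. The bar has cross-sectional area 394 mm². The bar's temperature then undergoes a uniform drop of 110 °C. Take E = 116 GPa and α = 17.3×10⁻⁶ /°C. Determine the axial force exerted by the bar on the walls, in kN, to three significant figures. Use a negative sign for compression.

87.0 kN

Free thermal expansion αLΔT = 17.3e-6 · 4220 · -110 = -8.031 mm.
The walls impose strain ε = −(-8.031)/4220 = 1.9030e-03; σ = Eε = 116000 · 1.9030e-03 = 220.7 MPa.
Wall reaction R = σ·A = 220.7·394 = 86970 N = 86.97 kN.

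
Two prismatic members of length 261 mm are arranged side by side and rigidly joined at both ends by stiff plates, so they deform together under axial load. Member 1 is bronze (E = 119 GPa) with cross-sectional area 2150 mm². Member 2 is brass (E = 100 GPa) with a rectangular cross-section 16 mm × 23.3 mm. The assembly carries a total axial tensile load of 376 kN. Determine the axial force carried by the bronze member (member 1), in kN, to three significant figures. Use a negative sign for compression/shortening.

328 kN

A_2 = 372.8 mm².
Equal strain + equilibrium ⇒ each member carries load in proportion to AE: A₁E₁ = 255800000 N, A₂E₂ = 37280000 N, ΣAE = 293100000 N.
F₁ = P·A₁E₁/ΣAE = 376000·255800000/293100000 = 328200 N.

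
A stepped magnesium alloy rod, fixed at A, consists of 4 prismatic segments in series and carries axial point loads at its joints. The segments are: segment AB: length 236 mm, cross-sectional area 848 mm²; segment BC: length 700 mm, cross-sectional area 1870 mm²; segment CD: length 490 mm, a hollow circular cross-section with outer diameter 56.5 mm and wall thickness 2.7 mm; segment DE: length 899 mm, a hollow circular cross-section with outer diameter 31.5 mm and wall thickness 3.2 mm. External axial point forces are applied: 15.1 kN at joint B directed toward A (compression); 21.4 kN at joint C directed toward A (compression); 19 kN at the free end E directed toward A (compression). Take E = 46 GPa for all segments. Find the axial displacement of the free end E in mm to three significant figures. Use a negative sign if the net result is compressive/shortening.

-2.41 mm

Internal axial forces (sectioning from the free end, tension +): N_DE = -19 kN, N_CD = -19 kN, N_BC = -40.4 kN, N_AB = -55.5 kN.
A_CD = 456.3 mm².
A_DE = 284.5 mm².
δ_AB = -55500·236/(848·46000) = -0.3358 mm
δ_BC = -40400·700/(1870·46000) = -0.3288 mm
δ_CD = -19000·490/(456.3·46000) = -0.4435 mm
δ_DE = -19000·899/(284.5·46000) = -1.305 mm
δ = Σδ_i = -2.413 mm.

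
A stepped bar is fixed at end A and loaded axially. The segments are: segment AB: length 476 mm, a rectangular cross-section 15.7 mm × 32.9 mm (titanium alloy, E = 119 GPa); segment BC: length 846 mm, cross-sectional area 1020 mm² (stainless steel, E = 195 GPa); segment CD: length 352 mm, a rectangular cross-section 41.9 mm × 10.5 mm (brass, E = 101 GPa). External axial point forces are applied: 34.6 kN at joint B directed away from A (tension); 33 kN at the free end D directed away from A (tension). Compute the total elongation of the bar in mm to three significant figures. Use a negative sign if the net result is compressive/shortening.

0.925 mm

Internal axial forces (sectioning from the free end, tension +): N_CD = 33 kN, N_BC = 33 kN, N_AB = 67.6 kN.
A_AB = 516.5 mm².
A_CD = 439.9 mm².
δ_AB = 67600·476/(516.5·119000) = 0.5235 mm
δ_BC = 33000·846/(1020·195000) = 0.1404 mm
δ_CD = 33000·352/(439.9·101000) = 0.2614 mm
δ = Σδ_i = 0.9253 mm.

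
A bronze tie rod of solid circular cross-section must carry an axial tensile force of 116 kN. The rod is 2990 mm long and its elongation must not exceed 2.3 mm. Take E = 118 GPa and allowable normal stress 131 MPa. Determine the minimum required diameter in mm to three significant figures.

40.3 mm

Required area A ≥ P/σ_allow = 116000/131 = 885.5 mm².
For a solid circular section, d ≥ √(4A/π) = 33.58 mm.
Elongation limit: A ≥ PL/(Eδ_allow) = 116000·2990/(118000·2.3) = 1278 mm² ⇒ d ≥ 40.34 mm.
The elongation limit governs.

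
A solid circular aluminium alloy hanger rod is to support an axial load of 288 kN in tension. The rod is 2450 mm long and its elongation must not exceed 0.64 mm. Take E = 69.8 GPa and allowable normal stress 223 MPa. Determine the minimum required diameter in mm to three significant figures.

Required area A ≥ P/σ_allow = 288000/223 = 1291 mm².
For a solid circular section, d ≥ √(4A/π) = 40.55 mm.
Elongation limit: A ≥ PL/(Eδ_allow) = 288000·2450/(69800·0.64) = 15800 mm² ⇒ d ≥ 141.8 mm.
The elongation limit governs.

142 mm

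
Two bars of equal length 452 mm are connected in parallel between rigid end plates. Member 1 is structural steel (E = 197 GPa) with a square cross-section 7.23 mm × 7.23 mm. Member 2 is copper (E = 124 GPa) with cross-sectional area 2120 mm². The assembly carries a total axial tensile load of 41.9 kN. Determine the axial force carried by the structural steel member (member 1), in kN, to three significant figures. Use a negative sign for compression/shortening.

1.58 kN

A_1 = 52.27 mm².
Equal strain + equilibrium ⇒ each member carries load in proportion to AE: A₁E₁ = 10300000 N, A₂E₂ = 262900000 N, ΣAE = 273200000 N.
F₁ = P·A₁E₁/ΣAE = 41900·10300000/273200000 = 1579 N.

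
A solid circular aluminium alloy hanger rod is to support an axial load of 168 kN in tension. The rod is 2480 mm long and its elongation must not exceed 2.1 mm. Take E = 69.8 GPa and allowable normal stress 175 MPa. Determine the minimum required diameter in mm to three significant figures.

60.2 mm

Required area A ≥ P/σ_allow = 168000/175 = 960 mm².
For a solid circular section, d ≥ √(4A/π) = 34.96 mm.
Elongation limit: A ≥ PL/(Eδ_allow) = 168000·2480/(69800·2.1) = 2842 mm² ⇒ d ≥ 60.16 mm.
The elongation limit governs.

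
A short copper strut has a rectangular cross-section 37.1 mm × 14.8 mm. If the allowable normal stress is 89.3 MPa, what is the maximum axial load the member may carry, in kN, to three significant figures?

A = 549.1 mm².
P_max = σ_allow · A = 89.3 · 549.1 = 49030 N = 49.03 kN.

49.0 kN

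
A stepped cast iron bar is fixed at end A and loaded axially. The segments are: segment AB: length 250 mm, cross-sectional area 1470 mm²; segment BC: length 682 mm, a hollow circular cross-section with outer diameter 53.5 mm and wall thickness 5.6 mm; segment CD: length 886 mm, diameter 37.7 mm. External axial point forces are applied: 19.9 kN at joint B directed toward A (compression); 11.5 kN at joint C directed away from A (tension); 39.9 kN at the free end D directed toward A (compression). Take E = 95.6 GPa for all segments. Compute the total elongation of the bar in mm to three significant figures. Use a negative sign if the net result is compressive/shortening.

-0.658 mm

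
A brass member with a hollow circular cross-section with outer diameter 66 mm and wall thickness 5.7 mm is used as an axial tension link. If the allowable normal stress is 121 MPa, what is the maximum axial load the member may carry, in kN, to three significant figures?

A = 1080 mm².
P_max = σ_allow · A = 121 · 1080 = 130700 N = 130.7 kN.

131 kN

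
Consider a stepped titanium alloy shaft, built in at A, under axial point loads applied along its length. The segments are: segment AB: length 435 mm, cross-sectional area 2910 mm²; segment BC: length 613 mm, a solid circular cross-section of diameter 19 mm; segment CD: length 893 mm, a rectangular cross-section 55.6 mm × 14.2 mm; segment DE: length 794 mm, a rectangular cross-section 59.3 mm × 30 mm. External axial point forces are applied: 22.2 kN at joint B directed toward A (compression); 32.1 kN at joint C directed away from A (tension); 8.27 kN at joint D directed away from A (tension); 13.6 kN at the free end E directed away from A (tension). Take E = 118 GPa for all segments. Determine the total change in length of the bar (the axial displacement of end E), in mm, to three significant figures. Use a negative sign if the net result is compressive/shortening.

Internal axial forces (sectioning from the free end, tension +): N_DE = 13.6 kN, N_CD = 21.87 kN, N_BC = 53.97 kN, N_AB = 31.77 kN.
A_BC = 283.5 mm².
A_CD = 789.5 mm².
A_DE = 1779 mm².
δ_AB = 31770·435/(2910·118000) = 0.04025 mm
δ_BC = 53970·613/(283.5·118000) = 0.9889 mm
δ_CD = 21870·893/(789.5·118000) = 0.2096 mm
δ_DE = 13600·794/(1779·118000) = 0.05144 mm
δ = Σδ_i = 1.29 mm.

1.29 mm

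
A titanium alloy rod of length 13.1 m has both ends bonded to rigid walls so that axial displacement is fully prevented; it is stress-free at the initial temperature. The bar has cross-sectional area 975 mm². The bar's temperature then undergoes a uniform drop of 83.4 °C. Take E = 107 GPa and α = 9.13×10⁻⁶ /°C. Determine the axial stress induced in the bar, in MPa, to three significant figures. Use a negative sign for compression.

Free thermal expansion αLΔT = 9.13e-6 · 13100 · -83.4 = -9.975 mm.
The walls impose strain ε = −(-9.975)/13100 = 7.6144e-04; σ = Eε = 107000 · 7.6144e-04 = 81.47 MPa.

81.5 MPa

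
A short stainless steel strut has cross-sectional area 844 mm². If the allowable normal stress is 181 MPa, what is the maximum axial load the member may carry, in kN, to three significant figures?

153 kN

P_max = σ_allow · A = 181 · 844 = 152800 N = 152.8 kN.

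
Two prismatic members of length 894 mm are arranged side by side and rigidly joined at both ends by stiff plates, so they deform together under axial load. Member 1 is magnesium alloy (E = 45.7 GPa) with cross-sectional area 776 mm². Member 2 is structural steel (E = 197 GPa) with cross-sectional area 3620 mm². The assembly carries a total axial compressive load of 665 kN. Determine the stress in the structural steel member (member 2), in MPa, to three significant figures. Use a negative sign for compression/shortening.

Equal strain + equilibrium ⇒ each member carries load in proportion to AE: A₁E₁ = 35460000 N, A₂E₂ = 713100000 N, ΣAE = 748600000 N.
σ₂ = P·E₂/ΣAE = -665000·197000/748600000 = -175 MPa.

-175 MPa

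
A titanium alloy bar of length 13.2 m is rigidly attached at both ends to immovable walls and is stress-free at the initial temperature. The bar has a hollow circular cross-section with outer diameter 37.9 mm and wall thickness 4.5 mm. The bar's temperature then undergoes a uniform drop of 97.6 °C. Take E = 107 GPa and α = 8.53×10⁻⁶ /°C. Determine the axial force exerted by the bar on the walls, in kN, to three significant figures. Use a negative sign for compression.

Free thermal expansion αLΔT = 8.53e-6 · 13200 · -97.6 = -10.99 mm.
The walls impose strain ε = −(-10.99)/13200 = 8.3253e-04; σ = Eε = 107000 · 8.3253e-04 = 89.08 MPa.
Wall reaction R = σ·A = 89.08·472.2 = 42060 N = 42.06 kN.

42.1 kN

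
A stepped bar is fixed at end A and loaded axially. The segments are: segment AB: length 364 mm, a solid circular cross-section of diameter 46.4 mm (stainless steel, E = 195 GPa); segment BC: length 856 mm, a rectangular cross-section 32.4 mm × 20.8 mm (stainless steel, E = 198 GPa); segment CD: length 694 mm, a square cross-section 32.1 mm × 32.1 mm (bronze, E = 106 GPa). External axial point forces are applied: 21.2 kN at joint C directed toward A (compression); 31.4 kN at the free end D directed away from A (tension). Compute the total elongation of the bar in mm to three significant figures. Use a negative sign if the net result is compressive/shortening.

Internal axial forces (sectioning from the free end, tension +): N_CD = 31.4 kN, N_BC = 10.2 kN, N_AB = 10.2 kN.
A_AB = 1691 mm².
A_BC = 673.9 mm².
A_CD = 1030 mm².
δ_AB = 10200·364/(1691·195000) = 0.01126 mm
δ_BC = 10200·856/(673.9·198000) = 0.06543 mm
δ_CD = 31400·694/(1030·106000) = 0.1995 mm
δ = Σδ_i = 0.2762 mm.

0.276 mm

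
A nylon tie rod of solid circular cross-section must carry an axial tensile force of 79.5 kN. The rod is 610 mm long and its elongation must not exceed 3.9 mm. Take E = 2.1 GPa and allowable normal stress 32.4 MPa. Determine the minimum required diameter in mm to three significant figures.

Required area A ≥ P/σ_allow = 79500/32.4 = 2454 mm².
For a solid circular section, d ≥ √(4A/π) = 55.89 mm.
Elongation limit: A ≥ PL/(Eδ_allow) = 79500·610/(2100·3.9) = 5921 mm² ⇒ d ≥ 86.83 mm.
The elongation limit governs.

86.8 mm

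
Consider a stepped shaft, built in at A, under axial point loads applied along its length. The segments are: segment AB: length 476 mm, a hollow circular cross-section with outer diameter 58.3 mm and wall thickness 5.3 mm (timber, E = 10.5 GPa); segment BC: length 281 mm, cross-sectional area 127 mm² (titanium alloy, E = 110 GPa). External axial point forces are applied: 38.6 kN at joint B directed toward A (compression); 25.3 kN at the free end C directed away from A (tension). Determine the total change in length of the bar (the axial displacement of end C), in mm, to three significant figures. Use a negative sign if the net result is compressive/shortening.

Internal axial forces (sectioning from the free end, tension +): N_BC = 25.3 kN, N_AB = -13.3 kN.
A_AB = 882.5 mm².
δ_AB = -13300·476/(882.5·10500) = -0.6832 mm
δ_BC = 25300·281/(127·110000) = 0.5089 mm
δ = Σδ_i = -0.1743 mm.

-0.174 mm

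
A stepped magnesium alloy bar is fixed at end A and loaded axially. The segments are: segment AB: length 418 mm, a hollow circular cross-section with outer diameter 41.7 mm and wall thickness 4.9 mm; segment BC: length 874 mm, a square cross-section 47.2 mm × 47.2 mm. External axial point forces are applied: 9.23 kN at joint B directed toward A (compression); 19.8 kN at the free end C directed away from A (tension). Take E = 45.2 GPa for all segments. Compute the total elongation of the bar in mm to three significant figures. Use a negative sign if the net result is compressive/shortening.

Internal axial forces (sectioning from the free end, tension +): N_BC = 19.8 kN, N_AB = 10.57 kN.
A_AB = 566.5 mm².
A_BC = 2228 mm².
δ_AB = 10570·418/(566.5·45200) = 0.1726 mm
δ_BC = 19800·874/(2228·45200) = 0.1719 mm
δ = Σδ_i = 0.3444 mm.

0.344 mm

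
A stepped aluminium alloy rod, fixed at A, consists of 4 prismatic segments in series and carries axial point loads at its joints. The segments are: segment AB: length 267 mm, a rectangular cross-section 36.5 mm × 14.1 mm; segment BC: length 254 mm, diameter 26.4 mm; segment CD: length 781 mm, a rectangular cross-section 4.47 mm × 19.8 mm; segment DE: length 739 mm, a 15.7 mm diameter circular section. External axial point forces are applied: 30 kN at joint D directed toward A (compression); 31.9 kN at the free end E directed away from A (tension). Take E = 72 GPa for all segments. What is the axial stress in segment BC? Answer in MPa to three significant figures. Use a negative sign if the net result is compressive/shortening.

3.47 MPa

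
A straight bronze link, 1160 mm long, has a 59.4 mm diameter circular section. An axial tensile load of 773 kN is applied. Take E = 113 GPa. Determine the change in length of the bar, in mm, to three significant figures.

A = 2771 mm².
δ_mech = NL/(AE) = 773000·1160/(2771·113000) = 2.863 mm.

2.86 mm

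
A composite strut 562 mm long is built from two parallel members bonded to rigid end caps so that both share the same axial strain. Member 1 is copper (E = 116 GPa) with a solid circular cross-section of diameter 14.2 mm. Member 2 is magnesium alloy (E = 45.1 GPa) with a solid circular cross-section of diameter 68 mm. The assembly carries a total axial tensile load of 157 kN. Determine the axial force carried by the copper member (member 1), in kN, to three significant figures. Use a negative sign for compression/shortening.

15.8 kN

A_1 = 158.4 mm².
A_2 = 3632 mm².
Equal strain + equilibrium ⇒ each member carries load in proportion to AE: A₁E₁ = 18370000 N, A₂E₂ = 163800000 N, ΣAE = 182200000 N.
F₁ = P·A₁E₁/ΣAE = 157000·18370000/182200000 = 15830 N.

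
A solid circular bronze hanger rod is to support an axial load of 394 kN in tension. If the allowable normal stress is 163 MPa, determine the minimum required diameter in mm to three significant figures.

Required area A ≥ P/σ_allow = 394000/163 = 2417 mm².
For a solid circular section, d ≥ √(4A/π) = 55.48 mm.

55.5 mm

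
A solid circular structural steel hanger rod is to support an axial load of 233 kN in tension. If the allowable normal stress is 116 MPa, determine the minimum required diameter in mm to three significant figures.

50.6 mm

Required area A ≥ P/σ_allow = 233000/116 = 2009 mm².
For a solid circular section, d ≥ √(4A/π) = 50.57 mm.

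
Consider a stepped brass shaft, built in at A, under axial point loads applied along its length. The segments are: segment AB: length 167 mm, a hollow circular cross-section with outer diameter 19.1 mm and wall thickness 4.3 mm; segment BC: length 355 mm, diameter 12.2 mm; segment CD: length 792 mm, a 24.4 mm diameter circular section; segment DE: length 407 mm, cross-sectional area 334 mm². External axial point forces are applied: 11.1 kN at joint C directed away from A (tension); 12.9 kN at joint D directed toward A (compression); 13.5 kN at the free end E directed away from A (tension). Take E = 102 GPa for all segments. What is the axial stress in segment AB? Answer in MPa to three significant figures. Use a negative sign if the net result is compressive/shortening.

Internal axial forces (sectioning from the free end, tension +): N_DE = 13.5 kN, N_CD = 0.6 kN, N_BC = 11.7 kN, N_AB = 11.7 kN.
A_AB = 199.9 mm².
σ_AB = N_AB/A_AB = 11700/199.9 = 58.52 MPa.

58.5 MPa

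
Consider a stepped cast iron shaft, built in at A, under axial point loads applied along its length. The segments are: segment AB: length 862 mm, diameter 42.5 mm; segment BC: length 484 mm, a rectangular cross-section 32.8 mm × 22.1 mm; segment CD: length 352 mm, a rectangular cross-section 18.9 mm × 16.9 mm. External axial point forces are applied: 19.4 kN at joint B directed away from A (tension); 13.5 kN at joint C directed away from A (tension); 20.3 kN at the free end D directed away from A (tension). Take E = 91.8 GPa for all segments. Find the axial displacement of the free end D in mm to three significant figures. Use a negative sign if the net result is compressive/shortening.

0.842 mm

Internal axial forces (sectioning from the free end, tension +): N_CD = 20.3 kN, N_BC = 33.8 kN, N_AB = 53.2 kN.
A_AB = 1419 mm².
A_BC = 724.9 mm².
A_CD = 319.4 mm².
δ_AB = 53200·862/(1419·91800) = 0.3521 mm
δ_BC = 33800·484/(724.9·91800) = 0.2458 mm
δ_CD = 20300·352/(319.4·91800) = 0.2437 mm
δ = Σδ_i = 0.8417 mm.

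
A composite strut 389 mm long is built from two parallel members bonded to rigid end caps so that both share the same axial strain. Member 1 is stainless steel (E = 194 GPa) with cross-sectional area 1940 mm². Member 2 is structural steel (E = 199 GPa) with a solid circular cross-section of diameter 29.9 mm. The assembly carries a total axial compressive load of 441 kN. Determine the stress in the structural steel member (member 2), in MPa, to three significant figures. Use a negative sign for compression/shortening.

A_2 = 702.2 mm².
Equal strain + equilibrium ⇒ each member carries load in proportion to AE: A₁E₁ = 376400000 N, A₂E₂ = 139700000 N, ΣAE = 516100000 N.
σ₂ = P·E₂/ΣAE = -441000·199000/516100000 = -170 MPa.

-170 MPa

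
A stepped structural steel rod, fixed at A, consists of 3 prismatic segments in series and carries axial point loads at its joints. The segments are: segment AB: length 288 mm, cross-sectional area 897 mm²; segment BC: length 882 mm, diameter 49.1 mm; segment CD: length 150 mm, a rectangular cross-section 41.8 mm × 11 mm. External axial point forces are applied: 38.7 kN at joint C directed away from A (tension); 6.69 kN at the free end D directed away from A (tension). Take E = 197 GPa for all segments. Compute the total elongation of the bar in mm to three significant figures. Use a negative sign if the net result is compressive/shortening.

0.192 mm

Internal axial forces (sectioning from the free end, tension +): N_CD = 6.69 kN, N_BC = 45.39 kN, N_AB = 45.39 kN.
A_BC = 1893 mm².
A_CD = 459.8 mm².
δ_AB = 45390·288/(897·197000) = 0.07398 mm
δ_BC = 45390·882/(1893·197000) = 0.1073 mm
δ_CD = 6690·150/(459.8·197000) = 0.01108 mm
δ = Σδ_i = 0.1924 mm.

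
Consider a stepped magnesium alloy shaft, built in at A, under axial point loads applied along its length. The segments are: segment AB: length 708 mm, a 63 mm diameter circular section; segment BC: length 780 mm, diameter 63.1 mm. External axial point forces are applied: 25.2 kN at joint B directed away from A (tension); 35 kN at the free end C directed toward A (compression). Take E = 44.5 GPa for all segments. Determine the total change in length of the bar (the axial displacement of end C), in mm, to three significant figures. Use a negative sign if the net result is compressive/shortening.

Internal axial forces (sectioning from the free end, tension +): N_BC = -35 kN, N_AB = -9.8 kN.
A_AB = 3117 mm².
A_BC = 3127 mm².
δ_AB = -9800·708/(3117·44500) = -0.05002 mm
δ_BC = -35000·780/(3127·44500) = -0.1962 mm
δ = Σδ_i = -0.2462 mm.

-0.246 mm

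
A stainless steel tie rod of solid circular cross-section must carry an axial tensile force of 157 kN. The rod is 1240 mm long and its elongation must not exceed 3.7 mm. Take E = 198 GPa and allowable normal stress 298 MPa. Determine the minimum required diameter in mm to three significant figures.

Required area A ≥ P/σ_allow = 157000/298 = 526.8 mm².
For a solid circular section, d ≥ √(4A/π) = 25.9 mm.
Elongation limit: A ≥ PL/(Eδ_allow) = 157000·1240/(198000·3.7) = 265.7 mm² ⇒ d ≥ 18.39 mm.
The stress limit governs.

25.9 mm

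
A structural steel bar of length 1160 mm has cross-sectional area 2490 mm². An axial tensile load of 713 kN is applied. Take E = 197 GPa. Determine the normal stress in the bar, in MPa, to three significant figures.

σ = N/A = 713000/2490 = 286.3 MPa.

286 MPa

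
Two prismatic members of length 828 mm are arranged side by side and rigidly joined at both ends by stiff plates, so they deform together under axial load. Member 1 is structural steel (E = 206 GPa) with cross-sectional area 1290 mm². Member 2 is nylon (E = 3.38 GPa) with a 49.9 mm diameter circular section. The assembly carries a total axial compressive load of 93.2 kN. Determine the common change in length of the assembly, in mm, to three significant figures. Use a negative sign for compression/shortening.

-0.283 mm

A_2 = 1956 mm².
Equal strain + equilibrium ⇒ each member carries load in proportion to AE: A₁E₁ = 265700000 N, A₂E₂ = 6610000 N, ΣAE = 272400000 N.
δ = PL/ΣAE = -93200·828/272400000 = -0.2833 mm.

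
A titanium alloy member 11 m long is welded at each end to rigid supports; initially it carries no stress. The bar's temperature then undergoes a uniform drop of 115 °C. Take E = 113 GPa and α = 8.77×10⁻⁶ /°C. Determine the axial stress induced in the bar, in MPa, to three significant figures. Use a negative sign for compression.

114 MPa

Free thermal expansion αLΔT = 8.77e-6 · 11000 · -115 = -11.09 mm.
The walls impose strain ε = −(-11.09)/11000 = 1.0085e-03; σ = Eε = 113000 · 1.0085e-03 = 114 MPa.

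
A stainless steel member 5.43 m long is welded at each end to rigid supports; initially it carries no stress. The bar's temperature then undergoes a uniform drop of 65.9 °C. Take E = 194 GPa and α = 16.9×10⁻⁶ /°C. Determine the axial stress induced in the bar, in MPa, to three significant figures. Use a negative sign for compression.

216 MPa

Free thermal expansion αLΔT = 16.9e-6 · 5430 · -65.9 = -6.047 mm.
The walls impose strain ε = −(-6.047)/5430 = 1.1137e-03; σ = Eε = 194000 · 1.1137e-03 = 216.1 MPa.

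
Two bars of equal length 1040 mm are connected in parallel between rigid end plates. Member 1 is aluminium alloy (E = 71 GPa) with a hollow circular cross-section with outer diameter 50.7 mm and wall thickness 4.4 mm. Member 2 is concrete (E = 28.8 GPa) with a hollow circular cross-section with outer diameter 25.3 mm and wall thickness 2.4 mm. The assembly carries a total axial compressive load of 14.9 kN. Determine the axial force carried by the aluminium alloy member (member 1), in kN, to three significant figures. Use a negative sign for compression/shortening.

A_1 = 640 mm².
A_2 = 172.7 mm².
Equal strain + equilibrium ⇒ each member carries load in proportion to AE: A₁E₁ = 45440000 N, A₂E₂ = 4973000 N, ΣAE = 50410000 N.
F₁ = P·A₁E₁/ΣAE = -14900·45440000/50410000 = -13430 N.

-13.4 kN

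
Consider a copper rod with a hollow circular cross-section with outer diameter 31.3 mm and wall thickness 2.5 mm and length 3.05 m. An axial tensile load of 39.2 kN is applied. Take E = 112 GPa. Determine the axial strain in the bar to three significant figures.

A = 226.2 mm².
σ = N/A = 173.3 MPa; ε = σ/E = 173.3/112000 = 1.547e-03.

0.00155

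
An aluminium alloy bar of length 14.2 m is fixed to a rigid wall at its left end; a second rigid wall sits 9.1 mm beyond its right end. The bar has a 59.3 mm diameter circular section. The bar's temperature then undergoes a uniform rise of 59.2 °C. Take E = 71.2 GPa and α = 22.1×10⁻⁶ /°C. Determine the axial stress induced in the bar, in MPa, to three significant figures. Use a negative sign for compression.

Free thermal expansion αLΔT = 22.1e-6 · 14200 · 59.2 = 18.58 mm.
The walls engage after the gap closes; constrained expansion = 18.58 − 9.1 = 9.478 mm.
The walls impose strain ε = −(9.478)/14200 = -6.6747e-04; σ = Eε = 71200 · -6.6747e-04 = -47.52 MPa.

-47.5 MPa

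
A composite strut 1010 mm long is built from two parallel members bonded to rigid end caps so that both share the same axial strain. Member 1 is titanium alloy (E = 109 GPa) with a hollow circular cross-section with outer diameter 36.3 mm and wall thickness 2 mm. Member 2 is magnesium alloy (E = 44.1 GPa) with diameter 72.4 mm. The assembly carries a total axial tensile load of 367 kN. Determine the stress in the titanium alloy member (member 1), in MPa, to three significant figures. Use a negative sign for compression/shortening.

195 MPa

A_1 = 215.5 mm².
A_2 = 4117 mm².
Equal strain + equilibrium ⇒ each member carries load in proportion to AE: A₁E₁ = 23490000 N, A₂E₂ = 181600000 N, ΣAE = 205000000 N.
σ₁ = P·E₁/ΣAE = 367000·109000/205000000 = 195.1 MPa.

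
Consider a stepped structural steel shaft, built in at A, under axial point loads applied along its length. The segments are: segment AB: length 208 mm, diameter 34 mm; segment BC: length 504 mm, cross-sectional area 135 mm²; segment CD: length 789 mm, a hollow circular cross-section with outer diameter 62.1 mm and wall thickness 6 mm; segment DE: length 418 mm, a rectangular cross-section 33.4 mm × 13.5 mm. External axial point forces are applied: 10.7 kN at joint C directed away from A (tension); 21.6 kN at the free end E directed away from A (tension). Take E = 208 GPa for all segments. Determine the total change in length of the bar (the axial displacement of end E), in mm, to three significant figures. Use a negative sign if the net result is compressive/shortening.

0.789 mm

Internal axial forces (sectioning from the free end, tension +): N_DE = 21.6 kN, N_CD = 21.6 kN, N_BC = 32.3 kN, N_AB = 32.3 kN.
A_AB = 907.9 mm².
A_CD = 1057 mm².
A_DE = 450.9 mm².
δ_AB = 32300·208/(907.9·208000) = 0.03558 mm
δ_BC = 32300·504/(135·208000) = 0.5797 mm
δ_CD = 21600·789/(1057·208000) = 0.07748 mm
δ_DE = 21600·418/(450.9·208000) = 0.09627 mm
δ = Σδ_i = 0.7891 mm.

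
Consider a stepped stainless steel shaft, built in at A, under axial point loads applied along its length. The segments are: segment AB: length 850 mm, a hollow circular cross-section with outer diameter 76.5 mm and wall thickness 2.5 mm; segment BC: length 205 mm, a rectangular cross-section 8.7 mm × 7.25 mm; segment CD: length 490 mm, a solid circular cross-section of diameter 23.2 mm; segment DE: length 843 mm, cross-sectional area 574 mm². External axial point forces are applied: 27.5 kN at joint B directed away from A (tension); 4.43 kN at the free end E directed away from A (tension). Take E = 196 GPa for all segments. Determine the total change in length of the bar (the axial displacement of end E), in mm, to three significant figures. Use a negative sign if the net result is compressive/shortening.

Internal axial forces (sectioning from the free end, tension +): N_DE = 4.43 kN, N_CD = 4.43 kN, N_BC = 4.43 kN, N_AB = 31.93 kN.
A_AB = 581.2 mm².
A_BC = 63.07 mm².
A_CD = 422.7 mm².
δ_AB = 31930·850/(581.2·196000) = 0.2383 mm
δ_BC = 4430·205/(63.07·196000) = 0.07346 mm
δ_CD = 4430·490/(422.7·196000) = 0.0262 mm
δ_DE = 4430·843/(574·196000) = 0.03319 mm
δ = Σδ_i = 0.3711 mm.

0.371 mm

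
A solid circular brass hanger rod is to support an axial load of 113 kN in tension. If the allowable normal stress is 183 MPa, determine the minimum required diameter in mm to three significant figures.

Required area A ≥ P/σ_allow = 113000/183 = 617.5 mm².
For a solid circular section, d ≥ √(4A/π) = 28.04 mm.

28.0 mm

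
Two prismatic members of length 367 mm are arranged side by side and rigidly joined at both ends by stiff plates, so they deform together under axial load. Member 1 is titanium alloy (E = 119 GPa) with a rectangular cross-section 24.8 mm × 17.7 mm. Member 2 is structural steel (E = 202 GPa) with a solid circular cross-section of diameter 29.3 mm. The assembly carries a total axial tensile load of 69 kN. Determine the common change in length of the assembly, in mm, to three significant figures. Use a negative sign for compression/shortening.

0.134 mm

A_1 = 439 mm².
A_2 = 674.3 mm².
Equal strain + equilibrium ⇒ each member carries load in proportion to AE: A₁E₁ = 52240000 N, A₂E₂ = 136200000 N, ΣAE = 188400000 N.
δ = PL/ΣAE = 69000·367/188400000 = 0.1344 mm.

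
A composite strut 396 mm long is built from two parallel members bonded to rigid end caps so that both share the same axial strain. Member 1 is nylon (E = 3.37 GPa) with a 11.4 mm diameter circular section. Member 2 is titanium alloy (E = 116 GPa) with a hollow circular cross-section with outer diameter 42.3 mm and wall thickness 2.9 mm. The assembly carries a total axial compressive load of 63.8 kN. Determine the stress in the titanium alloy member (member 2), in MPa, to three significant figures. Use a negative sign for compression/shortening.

A_1 = 102.1 mm².
A_2 = 359 mm².
Equal strain + equilibrium ⇒ each member carries load in proportion to AE: A₁E₁ = 344000 N, A₂E₂ = 41640000 N, ΣAE = 41980000 N.
σ₂ = P·E₂/ΣAE = -63800·116000/41980000 = -176.3 MPa.

-176 MPa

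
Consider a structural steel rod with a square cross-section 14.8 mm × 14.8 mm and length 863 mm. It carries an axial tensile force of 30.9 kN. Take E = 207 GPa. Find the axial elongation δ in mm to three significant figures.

A = 219 mm².
δ_mech = NL/(AE) = 30900·863/(219·207000) = 0.5881 mm.

0.588 mm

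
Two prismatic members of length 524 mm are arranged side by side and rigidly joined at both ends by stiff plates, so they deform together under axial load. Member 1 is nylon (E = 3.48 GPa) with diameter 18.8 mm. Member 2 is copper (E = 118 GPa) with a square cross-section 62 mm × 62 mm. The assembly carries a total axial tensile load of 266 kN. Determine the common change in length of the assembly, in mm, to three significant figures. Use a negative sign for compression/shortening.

A_1 = 277.6 mm².
A_2 = 3844 mm².
Equal strain + equilibrium ⇒ each member carries load in proportion to AE: A₁E₁ = 966000 N, A₂E₂ = 453600000 N, ΣAE = 454600000 N.
δ = PL/ΣAE = 266000·524/454600000 = 0.3066 mm.

0.307 mm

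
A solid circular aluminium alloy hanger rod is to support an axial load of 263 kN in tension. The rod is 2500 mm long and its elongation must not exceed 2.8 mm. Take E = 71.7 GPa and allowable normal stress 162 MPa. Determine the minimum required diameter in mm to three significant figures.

64.6 mm

Required area A ≥ P/σ_allow = 263000/162 = 1623 mm².
For a solid circular section, d ≥ √(4A/π) = 45.46 mm.
Elongation limit: A ≥ PL/(Eδ_allow) = 263000·2500/(71700·2.8) = 3275 mm² ⇒ d ≥ 64.57 mm.
The elongation limit governs.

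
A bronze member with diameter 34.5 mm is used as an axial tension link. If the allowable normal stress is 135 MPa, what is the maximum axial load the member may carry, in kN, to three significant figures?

A = 934.8 mm².
P_max = σ_allow · A = 135 · 934.8 = 126200 N = 126.2 kN.

126 kN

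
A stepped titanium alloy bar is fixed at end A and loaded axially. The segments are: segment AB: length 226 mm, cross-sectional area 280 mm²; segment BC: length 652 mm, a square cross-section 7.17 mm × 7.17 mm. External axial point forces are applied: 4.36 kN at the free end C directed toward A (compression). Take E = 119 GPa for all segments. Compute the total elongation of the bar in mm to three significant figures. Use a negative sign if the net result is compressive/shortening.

-0.494 mm

Internal axial forces (sectioning from the free end, tension +): N_BC = -4.36 kN, N_AB = -4.36 kN.
A_BC = 51.41 mm².
δ_AB = -4360·226/(280·119000) = -0.02957 mm
δ_BC = -4360·652/(51.41·119000) = -0.4647 mm
δ = Σδ_i = -0.4942 mm.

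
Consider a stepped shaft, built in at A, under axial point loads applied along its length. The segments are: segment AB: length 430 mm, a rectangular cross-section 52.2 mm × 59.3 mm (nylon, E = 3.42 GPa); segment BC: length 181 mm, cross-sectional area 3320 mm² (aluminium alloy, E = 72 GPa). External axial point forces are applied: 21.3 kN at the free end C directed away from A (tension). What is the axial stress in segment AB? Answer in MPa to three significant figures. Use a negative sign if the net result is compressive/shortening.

Internal axial forces (sectioning from the free end, tension +): N_BC = 21.3 kN, N_AB = 21.3 kN.
A_AB = 3095 mm².
σ_AB = N_AB/A_AB = 21300/3095 = 6.881 MPa.

6.88 MPa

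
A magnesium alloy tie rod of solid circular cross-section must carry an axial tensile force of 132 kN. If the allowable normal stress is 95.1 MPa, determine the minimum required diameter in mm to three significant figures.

Required area A ≥ P/σ_allow = 132000/95.1 = 1388 mm².
For a solid circular section, d ≥ √(4A/π) = 42.04 mm.

42.0 mm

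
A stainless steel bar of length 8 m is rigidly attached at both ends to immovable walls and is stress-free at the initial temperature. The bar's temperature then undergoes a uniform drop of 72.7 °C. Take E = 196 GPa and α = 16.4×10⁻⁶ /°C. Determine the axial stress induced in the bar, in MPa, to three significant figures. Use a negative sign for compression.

234 MPa

Free thermal expansion αLΔT = 16.4e-6 · 8000 · -72.7 = -9.538 mm.
The walls impose strain ε = −(-9.538)/8000 = 1.1923e-03; σ = Eε = 196000 · 1.1923e-03 = 233.7 MPa.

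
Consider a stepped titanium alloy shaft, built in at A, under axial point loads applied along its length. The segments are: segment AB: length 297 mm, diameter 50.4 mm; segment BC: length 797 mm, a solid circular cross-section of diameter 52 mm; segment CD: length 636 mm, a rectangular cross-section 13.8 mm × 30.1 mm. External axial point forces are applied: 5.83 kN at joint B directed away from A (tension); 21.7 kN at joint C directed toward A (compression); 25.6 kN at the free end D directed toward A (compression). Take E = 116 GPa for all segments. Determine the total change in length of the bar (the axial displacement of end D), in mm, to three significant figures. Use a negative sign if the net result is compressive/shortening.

-0.544 mm

Internal axial forces (sectioning from the free end, tension +): N_CD = -25.6 kN, N_BC = -47.3 kN, N_AB = -41.47 kN.
A_AB = 1995 mm².
A_BC = 2124 mm².
A_CD = 415.4 mm².
δ_AB = -41470·297/(1995·116000) = -0.05322 mm
δ_BC = -47300·797/(2124·116000) = -0.153 mm
δ_CD = -25600·636/(415.4·116000) = -0.3379 mm
δ = Σδ_i = -0.5442 mm.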